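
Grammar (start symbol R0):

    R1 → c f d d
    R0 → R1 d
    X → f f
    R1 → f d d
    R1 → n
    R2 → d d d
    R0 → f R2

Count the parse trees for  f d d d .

2

Parse trees for f d d d:
  [R0 [R1 f d d] d]
  [R0 f [R2 d d d]]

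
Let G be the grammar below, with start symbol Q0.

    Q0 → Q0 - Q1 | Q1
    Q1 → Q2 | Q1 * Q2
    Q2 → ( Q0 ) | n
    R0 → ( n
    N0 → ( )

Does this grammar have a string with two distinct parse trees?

Only Q0, Q1, Q2 are reachable from Q0; ignoring the rest: The grammar is stratified — Q0 handles '-' (left-recursive), Q1 handles '*', Q2 atoms. Each operator has a fixed associativity and precedence level, so every string has one parse.

Unambiguous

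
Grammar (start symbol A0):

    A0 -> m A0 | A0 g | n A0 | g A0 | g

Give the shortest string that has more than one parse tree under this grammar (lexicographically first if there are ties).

g g

length 1: no string has ≥2 trees
length 2: g g has 2 parse trees

Two derivations of g g:
  A0 ⇒ A0 g ⇒ g g
  A0 ⇒ g A0 ⇒ g g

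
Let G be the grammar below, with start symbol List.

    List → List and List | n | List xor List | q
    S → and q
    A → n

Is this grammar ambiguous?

Ambiguous

Witness: n and n and n

Derivation 1: List ⇒ List and List ⇒ List and List and List ⇒ n and List and List ⇒ n and n and List ⇒ n and n and n
Derivation 2: List ⇒ List and List ⇒ n and List ⇒ n and List and List ⇒ n and n and List ⇒ n and n and n

Two distinct leftmost derivations for the same string.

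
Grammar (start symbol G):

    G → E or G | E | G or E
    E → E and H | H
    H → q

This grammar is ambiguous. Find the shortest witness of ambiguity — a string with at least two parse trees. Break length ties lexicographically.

q or q

length 1: no string has ≥2 trees
length 3: q or q has 2 parse trees

Two derivations of q or q:
  G ⇒ E or G ⇒ H or G ⇒ q or G ⇒ q or E ⇒ q or H ⇒ q or q
  G ⇒ G or E ⇒ E or E ⇒ H or E ⇒ q or E ⇒ q or H ⇒ q or q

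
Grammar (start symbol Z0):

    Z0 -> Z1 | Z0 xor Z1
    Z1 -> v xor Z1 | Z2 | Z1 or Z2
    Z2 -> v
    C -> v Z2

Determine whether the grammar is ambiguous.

Witness: v xor v

Derivation 1: Z0 ⇒ Z1 ⇒ v xor Z1 ⇒ v xor Z2 ⇒ v xor v
Derivation 2: Z0 ⇒ Z0 xor Z1 ⇒ Z1 xor Z1 ⇒ Z2 xor Z1 ⇒ v xor Z1 ⇒ v xor Z2 ⇒ v xor v

Two distinct leftmost derivations for the same string.

Ambiguous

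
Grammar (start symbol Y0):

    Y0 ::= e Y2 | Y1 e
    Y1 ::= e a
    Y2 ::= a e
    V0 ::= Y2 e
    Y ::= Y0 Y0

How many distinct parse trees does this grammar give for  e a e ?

Parse trees for e a e:
  [Y0 e [Y2 a e]]
  [Y0 [Y1 e a] e]

2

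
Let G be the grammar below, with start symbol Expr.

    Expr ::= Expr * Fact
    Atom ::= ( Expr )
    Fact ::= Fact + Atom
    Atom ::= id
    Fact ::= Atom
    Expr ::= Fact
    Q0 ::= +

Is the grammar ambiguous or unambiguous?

Unambiguous

(Q0 is unreachable from Expr, so its rules don't affect L(Expr).) The grammar is stratified — Expr handles '*' (left-recursive), Fact handles '+', Atom atoms. Each operator has a fixed associativity and precedence level, so every string has one parse.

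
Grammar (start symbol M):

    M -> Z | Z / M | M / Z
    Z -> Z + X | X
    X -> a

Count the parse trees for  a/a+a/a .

Parse trees for a/a+a/a:
  [M [Z [X a]] / [M [Z [Z [X a]] + [X a]] / [M [Z [X a]]]]]
  [M [Z [X a]] / [M [M [Z [Z [X a]] + [X a]]] / [Z [X a]]]]
  [M [M [Z [X a]] / [M [Z [Z [X a]] + [X a]]]] / [Z [X a]]]
  [M [M [M [Z [X a]]] / [Z [Z [X a]] + [X a]]] / [Z [X a]]]

4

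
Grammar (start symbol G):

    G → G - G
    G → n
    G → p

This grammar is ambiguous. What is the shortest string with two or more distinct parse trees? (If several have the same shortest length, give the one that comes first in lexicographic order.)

length 1: no string has ≥2 trees
length 3: no string has ≥2 trees
length 5: n - n - n has 2 parse trees

Two derivations of n - n - n:
  G ⇒ G - G ⇒ G - G - G ⇒ n - G - G ⇒ n - n - G ⇒ n - n - n
  G ⇒ G - G ⇒ n - G ⇒ n - G - G ⇒ n - n - G ⇒ n - n - n

n - n - n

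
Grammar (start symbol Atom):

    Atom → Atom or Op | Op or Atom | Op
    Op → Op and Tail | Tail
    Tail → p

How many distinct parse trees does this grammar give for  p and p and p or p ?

2

Parse trees for p and p and p or p:
  [Atom [Atom [Op [Op [Op [Tail p]] and [Tail p]] and [Tail p]]] or [Op [Tail p]]]
  [Atom [Op [Op [Op [Tail p]] and [Tail p]] and [Tail p]] or [Atom [Op [Tail p]]]]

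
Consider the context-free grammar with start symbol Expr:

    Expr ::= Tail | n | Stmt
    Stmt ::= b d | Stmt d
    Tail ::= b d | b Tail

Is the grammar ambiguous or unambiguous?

Witness: b d

Derivation 1: Expr ⇒ Tail ⇒ b d
Derivation 2: Expr ⇒ Stmt ⇒ b d

Two distinct leftmost derivations for the same string.

Ambiguous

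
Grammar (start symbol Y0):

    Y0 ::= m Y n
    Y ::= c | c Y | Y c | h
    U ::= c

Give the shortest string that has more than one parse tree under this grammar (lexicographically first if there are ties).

m c c n

length 3: no string has ≥2 trees
length 4: m c c n has 2 parse trees

Two derivations of m c c n:
  Y0 ⇒ m Y n ⇒ m c Y n ⇒ m c c n
  Y0 ⇒ m Y n ⇒ m Y c n ⇒ m c c n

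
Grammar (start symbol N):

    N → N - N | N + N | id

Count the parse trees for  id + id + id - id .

Parse trees for id + id + id - id:
  [N [N [N id] + [N [N id] + [N id]]] - [N id]]
  [N [N [N [N id] + [N id]] + [N id]] - [N id]]
  [N [N id] + [N [N [N id] + [N id]] - [N id]]]
  [N [N id] + [N [N id] + [N [N id] - [N id]]]]
  [N [N [N id] + [N id]] + [N [N id] - [N id]]]

5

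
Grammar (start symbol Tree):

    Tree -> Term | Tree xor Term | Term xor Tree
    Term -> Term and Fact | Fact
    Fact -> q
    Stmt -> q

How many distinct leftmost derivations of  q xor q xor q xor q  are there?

8

Parse trees for q xor q xor q xor q:
  [Tree [Tree [Tree [Tree [Term [Fact q]]] xor [Term [Fact q]]] xor [Term [Fact q]]] xor [Term [Fact q]]]
  [Tree [Tree [Tree [Term [Fact q]] xor [Tree [Term [Fact q]]]] xor [Term [Fact q]]] xor [Term [Fact q]]]
  [Tree [Tree [Term [Fact q]] xor [Tree [Tree [Term [Fact q]]] xor [Term [Fact q]]]] xor [Term [Fact q]]]
  [Tree [Tree [Term [Fact q]] xor [Tree [Term [Fact q]] xor [Tree [Term [Fact q]]]]] xor [Term [Fact q]]]
  [Tree [Term [Fact q]] xor [Tree [Tree [Tree [Term [Fact q]]] xor [Term [Fact q]]] xor [Term [Fact q]]]]
  [Tree [Term [Fact q]] xor [Tree [Tree [Term [Fact q]] xor [Tree [Term [Fact q]]]] xor [Term [Fact q]]]]
  [Tree [Term [Fact q]] xor [Tree [Term [Fact q]] xor [Tree [Tree [Term [Fact q]]] xor [Term [Fact q]]]]]
  [Tree [Term [Fact q]] xor [Tree [Term [Fact q]] xor [Tree [Term [Fact q]] xor [Tree [Term [Fact q]]]]]]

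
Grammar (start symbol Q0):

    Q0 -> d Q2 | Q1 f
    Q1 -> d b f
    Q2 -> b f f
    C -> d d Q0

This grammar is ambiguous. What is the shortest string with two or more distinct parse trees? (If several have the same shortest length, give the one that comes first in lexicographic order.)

length 4: d b f f has 2 parse trees

Two derivations of d b f f:
  Q0 ⇒ d Q2 ⇒ d b f f
  Q0 ⇒ Q1 f ⇒ d b f f

d b f f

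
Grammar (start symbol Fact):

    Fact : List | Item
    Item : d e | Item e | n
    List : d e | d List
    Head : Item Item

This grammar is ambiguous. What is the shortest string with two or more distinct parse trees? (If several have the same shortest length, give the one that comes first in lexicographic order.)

d e

length 1: no string has ≥2 trees
length 2: d e has 2 parse trees

Two derivations of d e:
  Fact ⇒ List ⇒ d e
  Fact ⇒ Item ⇒ d e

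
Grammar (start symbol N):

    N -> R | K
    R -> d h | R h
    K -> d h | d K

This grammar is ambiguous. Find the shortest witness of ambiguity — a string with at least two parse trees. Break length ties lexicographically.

d h

length 2: d h has 2 parse trees

Two derivations of d h:
  N ⇒ R ⇒ d h
  N ⇒ K ⇒ d h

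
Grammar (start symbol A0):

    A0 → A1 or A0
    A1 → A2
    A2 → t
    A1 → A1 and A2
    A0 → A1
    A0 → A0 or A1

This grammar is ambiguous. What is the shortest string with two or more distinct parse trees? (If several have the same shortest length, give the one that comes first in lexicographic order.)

t or t

length 1: no string has ≥2 trees
length 3: t or t has 2 parse trees

Two derivations of t or t:
  A0 ⇒ A1 or A0 ⇒ A2 or A0 ⇒ t or A0 ⇒ t or A1 ⇒ t or A2 ⇒ t or t
  A0 ⇒ A0 or A1 ⇒ A1 or A1 ⇒ A2 or A1 ⇒ t or A1 ⇒ t or A2 ⇒ t or t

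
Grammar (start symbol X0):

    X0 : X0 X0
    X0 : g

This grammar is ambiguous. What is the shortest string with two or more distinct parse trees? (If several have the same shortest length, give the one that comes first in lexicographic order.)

length 1: no string has ≥2 trees
length 2: no string has ≥2 trees
length 3: g g g has 2 parse trees

Two derivations of g g g:
  X0 ⇒ X0 X0 ⇒ X0 X0 X0 ⇒ g X0 X0 ⇒ g g X0 ⇒ g g g
  X0 ⇒ X0 X0 ⇒ g X0 ⇒ g X0 X0 ⇒ g g X0 ⇒ g g g

g g g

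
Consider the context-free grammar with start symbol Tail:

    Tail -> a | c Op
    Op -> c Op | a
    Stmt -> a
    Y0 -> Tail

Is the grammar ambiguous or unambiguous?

(Stmt, Y0 are unreachable from Tail, so their rules don't affect L(Tail).) Restricted to the reachable nonterminals, every rule has the form A → t or A → t B, and no two rules for the same A share a first terminal. The grammar encodes a DFA — one run per string.

Unambiguous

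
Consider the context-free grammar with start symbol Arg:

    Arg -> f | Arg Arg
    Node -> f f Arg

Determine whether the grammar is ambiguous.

Ambiguous

Witness: f f f

Derivation 1: Arg ⇒ Arg Arg ⇒ f Arg ⇒ f Arg Arg ⇒ f f Arg ⇒ f f f
Derivation 2: Arg ⇒ Arg Arg ⇒ Arg Arg Arg ⇒ f Arg Arg ⇒ f f Arg ⇒ f f f

Two distinct leftmost derivations for the same string.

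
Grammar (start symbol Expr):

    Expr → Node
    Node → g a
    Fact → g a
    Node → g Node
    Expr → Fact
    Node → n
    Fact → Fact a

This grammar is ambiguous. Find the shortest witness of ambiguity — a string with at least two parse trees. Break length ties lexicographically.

g a

length 1: no string has ≥2 trees
length 2: g a has 2 parse trees

Two derivations of g a:
  Expr ⇒ Node ⇒ g a
  Expr ⇒ Fact ⇒ g a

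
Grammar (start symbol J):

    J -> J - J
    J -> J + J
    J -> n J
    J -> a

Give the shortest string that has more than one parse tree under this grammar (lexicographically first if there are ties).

length 1: no string has ≥2 trees
length 2: no string has ≥2 trees
length 3: no string has ≥2 trees
length 4: n a + a has 2 parse trees

Two derivations of n a + a:
  J ⇒ J + J ⇒ n J + J ⇒ n a + J ⇒ n a + a
  J ⇒ n J ⇒ n J + J ⇒ n a + J ⇒ n a + a

n a + a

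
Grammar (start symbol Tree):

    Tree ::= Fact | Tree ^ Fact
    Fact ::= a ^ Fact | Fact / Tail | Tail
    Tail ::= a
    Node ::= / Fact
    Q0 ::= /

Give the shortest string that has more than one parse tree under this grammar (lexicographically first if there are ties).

a ^ a

length 1: no string has ≥2 trees
length 3: a ^ a has 2 parse trees

Two derivations of a ^ a:
  Tree ⇒ Fact ⇒ a ^ Fact ⇒ a ^ Tail ⇒ a ^ a
  Tree ⇒ Tree ^ Fact ⇒ Fact ^ Fact ⇒ Tail ^ Fact ⇒ a ^ Fact ⇒ a ^ Tail ⇒ a ^ a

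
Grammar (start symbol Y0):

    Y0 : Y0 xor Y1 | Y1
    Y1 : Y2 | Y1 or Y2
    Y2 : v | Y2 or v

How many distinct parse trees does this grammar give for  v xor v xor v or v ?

Parse trees for v xor v xor v or v:
  [Y0 [Y0 [Y0 [Y1 [Y2 v]]] xor [Y1 [Y2 v]]] xor [Y1 [Y2 [Y2 v] or v]]]
  [Y0 [Y0 [Y0 [Y1 [Y2 v]]] xor [Y1 [Y2 v]]] xor [Y1 [Y1 [Y2 v]] or [Y2 v]]]

2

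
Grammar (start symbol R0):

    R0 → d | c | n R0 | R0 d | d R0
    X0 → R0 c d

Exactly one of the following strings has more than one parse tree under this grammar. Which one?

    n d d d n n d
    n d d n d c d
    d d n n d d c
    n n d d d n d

n d d n d c d

n d d d n n d: 1 tree
n d d n d c d: 6 trees
d d n n d d c: 1 tree
n n d d d n d: 1 tree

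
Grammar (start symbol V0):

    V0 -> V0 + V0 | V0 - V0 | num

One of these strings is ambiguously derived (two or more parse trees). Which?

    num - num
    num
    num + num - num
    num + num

num + num - num

num - num: 1 tree
num: 1 tree
num + num - num: 2 trees
num + num: 1 tree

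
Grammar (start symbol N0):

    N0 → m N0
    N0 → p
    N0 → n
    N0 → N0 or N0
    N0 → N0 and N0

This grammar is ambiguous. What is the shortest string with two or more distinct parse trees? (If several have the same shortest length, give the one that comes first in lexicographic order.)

m n and n

length 1: no string has ≥2 trees
length 2: no string has ≥2 trees
length 3: no string has ≥2 trees
length 4: m n and n has 2 parse trees

Two derivations of m n and n:
  N0 ⇒ m N0 ⇒ m N0 and N0 ⇒ m n and N0 ⇒ m n and n
  N0 ⇒ N0 and N0 ⇒ m N0 and N0 ⇒ m n and N0 ⇒ m n and n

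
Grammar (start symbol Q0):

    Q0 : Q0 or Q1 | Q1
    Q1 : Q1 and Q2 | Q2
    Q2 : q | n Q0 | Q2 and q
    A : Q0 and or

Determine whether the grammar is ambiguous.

Witness: q and q

Derivation 1: Q0 ⇒ Q1 ⇒ Q1 and Q2 ⇒ Q2 and Q2 ⇒ q and Q2 ⇒ q and q
Derivation 2: Q0 ⇒ Q1 ⇒ Q2 ⇒ Q2 and q ⇒ q and q

Two distinct leftmost derivations for the same string.

Ambiguous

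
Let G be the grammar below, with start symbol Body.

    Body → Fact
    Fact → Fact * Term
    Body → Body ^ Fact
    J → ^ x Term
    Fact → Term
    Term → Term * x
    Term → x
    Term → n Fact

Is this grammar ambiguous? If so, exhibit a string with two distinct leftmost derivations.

Witness: x * x

Derivation 1: Body ⇒ Fact ⇒ Fact * Term ⇒ Term * Term ⇒ x * Term ⇒ x * x
Derivation 2: Body ⇒ Fact ⇒ Term ⇒ Term * x ⇒ x * x

Two distinct leftmost derivations for the same string.

Ambiguous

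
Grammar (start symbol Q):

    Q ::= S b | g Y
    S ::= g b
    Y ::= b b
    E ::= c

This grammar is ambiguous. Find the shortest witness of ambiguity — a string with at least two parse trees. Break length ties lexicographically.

length 3: g b b has 2 parse trees

Two derivations of g b b:
  Q ⇒ S b ⇒ g b b
  Q ⇒ g Y ⇒ g b b

g b b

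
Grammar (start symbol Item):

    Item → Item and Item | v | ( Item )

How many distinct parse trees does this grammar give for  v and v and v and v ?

5

Parse trees for v and v and v and v:
  [Item [Item v] and [Item [Item v] and [Item [Item v] and [Item v]]]]
  [Item [Item v] and [Item [Item [Item v] and [Item v]] and [Item v]]]
  [Item [Item [Item v] and [Item v]] and [Item [Item v] and [Item v]]]
  [Item [Item [Item v] and [Item [Item v] and [Item v]]] and [Item v]]
  [Item [Item [Item [Item v] and [Item v]] and [Item v]] and [Item v]]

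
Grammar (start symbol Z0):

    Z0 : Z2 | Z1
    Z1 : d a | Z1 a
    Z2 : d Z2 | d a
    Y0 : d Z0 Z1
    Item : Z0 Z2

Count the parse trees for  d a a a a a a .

1

Parse trees for d a a a a a a:
  [Z0 [Z1 [Z1 [Z1 [Z1 [Z1 [Z1 d a] a] a] a] a] a]]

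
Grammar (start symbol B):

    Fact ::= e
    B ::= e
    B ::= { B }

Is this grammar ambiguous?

Unambiguous

(Fact is unreachable from B, so its rules don't affect L(B).) L(B) is { openⁿ atom closeⁿ : n ≥ 0 }. The bracket depth fixes n, and the derivation is forced at every step.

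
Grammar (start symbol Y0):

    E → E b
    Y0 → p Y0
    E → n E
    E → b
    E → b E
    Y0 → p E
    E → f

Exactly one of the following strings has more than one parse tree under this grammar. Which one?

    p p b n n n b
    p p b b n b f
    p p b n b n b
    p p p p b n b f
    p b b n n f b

p b b n n f b

p p b n n n b: 1 tree
p p b b n b f: 1 tree
p p b n b n b: 1 tree
p p p p b n b f: 1 tree
p b b n n f b: 5 trees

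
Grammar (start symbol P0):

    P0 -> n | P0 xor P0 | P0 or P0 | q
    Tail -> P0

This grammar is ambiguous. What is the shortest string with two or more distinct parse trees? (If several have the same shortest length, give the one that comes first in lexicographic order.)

n or n or n

length 1: no string has ≥2 trees
length 3: no string has ≥2 trees
length 5: n or n or n has 2 parse trees

Two derivations of n or n or n:
  P0 ⇒ P0 or P0 ⇒ n or P0 ⇒ n or P0 or P0 ⇒ n or n or P0 ⇒ n or n or n
  P0 ⇒ P0 or P0 ⇒ P0 or P0 or P0 ⇒ n or P0 or P0 ⇒ n or n or P0 ⇒ n or n or n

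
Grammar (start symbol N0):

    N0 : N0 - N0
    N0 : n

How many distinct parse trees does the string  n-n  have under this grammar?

Parse trees for n-n:
  [N0 [N0 n] - [N0 n]]

1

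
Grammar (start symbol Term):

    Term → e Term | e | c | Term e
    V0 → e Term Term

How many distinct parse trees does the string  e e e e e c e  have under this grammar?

Parse trees for e e e e e c e:
  [Term e [Term e [Term e [Term e [Term e [Term [Term c] e]]]]]]
  [Term e [Term e [Term e [Term e [Term [Term e [Term c]] e]]]]]
  [Term e [Term e [Term e [Term [Term e [Term e [Term c]]] e]]]]
  [Term e [Term e [Term [Term e [Term e [Term e [Term c]]]] e]]]
  [Term e [Term [Term e [Term e [Term e [Term e [Term c]]]]] e]]
  [Term [Term e [Term e [Term e [Term e [Term e [Term c]]]]]] e]

6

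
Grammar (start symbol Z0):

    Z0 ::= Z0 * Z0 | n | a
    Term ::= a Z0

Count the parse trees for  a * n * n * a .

Parse trees for a * n * n * a:
  [Z0 [Z0 a] * [Z0 [Z0 n] * [Z0 [Z0 n] * [Z0 a]]]]
  [Z0 [Z0 a] * [Z0 [Z0 [Z0 n] * [Z0 n]] * [Z0 a]]]
  [Z0 [Z0 [Z0 a] * [Z0 n]] * [Z0 [Z0 n] * [Z0 a]]]
  [Z0 [Z0 [Z0 a] * [Z0 [Z0 n] * [Z0 n]]] * [Z0 a]]
  [Z0 [Z0 [Z0 [Z0 a] * [Z0 n]] * [Z0 n]] * [Z0 a]]

5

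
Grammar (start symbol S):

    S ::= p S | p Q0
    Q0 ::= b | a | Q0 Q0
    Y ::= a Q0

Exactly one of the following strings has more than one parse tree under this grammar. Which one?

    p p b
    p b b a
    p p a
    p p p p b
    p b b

p p b: 1 tree
p b b a: 2 trees
p p a: 1 tree
p p p p b: 1 tree
p b b: 1 tree

p b b a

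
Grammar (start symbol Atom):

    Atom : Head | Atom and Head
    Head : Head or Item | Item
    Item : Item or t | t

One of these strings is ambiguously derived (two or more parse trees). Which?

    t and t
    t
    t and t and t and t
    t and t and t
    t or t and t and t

t or t and t and t

t and t: 1 tree
t: 1 tree
t and t and t and t: 1 tree
t and t and t: 1 tree
t or t and t and t: 2 trees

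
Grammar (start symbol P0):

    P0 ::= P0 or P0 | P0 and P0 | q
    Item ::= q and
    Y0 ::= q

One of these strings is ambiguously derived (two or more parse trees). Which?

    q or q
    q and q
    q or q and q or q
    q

q or q and q or q

q or q: 1 tree
q and q: 1 tree
q or q and q or q: 5 trees
q: 1 tree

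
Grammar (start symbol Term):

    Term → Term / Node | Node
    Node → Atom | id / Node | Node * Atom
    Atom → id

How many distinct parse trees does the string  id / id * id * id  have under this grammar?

4

Parse trees for id / id * id * id:
  [Term [Term [Node [Atom id]]] / [Node [Node [Node [Atom id]] * [Atom id]] * [Atom id]]]
  [Term [Node id / [Node [Node [Node [Atom id]] * [Atom id]] * [Atom id]]]]
  [Term [Node [Node id / [Node [Node [Atom id]] * [Atom id]]] * [Atom id]]]
  [Term [Node [Node [Node id / [Node [Atom id]]] * [Atom id]] * [Atom id]]]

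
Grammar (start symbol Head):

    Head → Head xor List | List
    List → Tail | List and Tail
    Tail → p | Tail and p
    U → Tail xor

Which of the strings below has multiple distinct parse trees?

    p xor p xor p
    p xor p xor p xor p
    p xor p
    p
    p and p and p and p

p xor p xor p: 1 tree
p xor p xor p xor p: 1 tree
p xor p: 1 tree
p: 1 tree
p and p and p and p: 8 trees

p and p and p and p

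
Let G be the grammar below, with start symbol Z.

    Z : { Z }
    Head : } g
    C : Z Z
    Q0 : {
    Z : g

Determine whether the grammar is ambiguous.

(Q0, Head, C are unreachable from Z, so their rules don't affect L(Z).) L(Z) is { openⁿ atom closeⁿ : n ≥ 0 }. The bracket depth fixes n, and the derivation is forced at every step.

Unambiguous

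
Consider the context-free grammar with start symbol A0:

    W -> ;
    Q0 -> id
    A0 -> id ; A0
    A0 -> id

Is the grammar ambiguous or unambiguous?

Unambiguous

(Q0, W are unreachable from A0, so their rules don't affect L(A0).) The reachable grammar is A → atom sep A | atom. Each atom is followed by either the separator (recurse) or end-of-string (stop) — no choice point.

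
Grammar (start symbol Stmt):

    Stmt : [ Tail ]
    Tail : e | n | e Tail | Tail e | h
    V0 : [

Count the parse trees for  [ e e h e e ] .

6

Parse trees for [ e e h e e ]:
  [Stmt [ [Tail e [Tail e [Tail [Tail [Tail h] e] e]]] ]]
  [Stmt [ [Tail e [Tail [Tail e [Tail [Tail h] e]] e]] ]]
  [Stmt [ [Tail e [Tail [Tail [Tail e [Tail h]] e] e]] ]]
  [Stmt [ [Tail [Tail e [Tail e [Tail [Tail h] e]]] e] ]]
  [Stmt [ [Tail [Tail e [Tail [Tail e [Tail h]] e]] e] ]]
  [Stmt [ [Tail [Tail [Tail e [Tail e [Tail h]]] e] e] ]]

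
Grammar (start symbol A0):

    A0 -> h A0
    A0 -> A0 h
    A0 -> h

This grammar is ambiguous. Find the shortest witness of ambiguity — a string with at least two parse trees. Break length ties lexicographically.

h h

length 1: no string has ≥2 trees
length 2: h h has 2 parse trees

Two derivations of h h:
  A0 ⇒ h A0 ⇒ h h
  A0 ⇒ A0 h ⇒ h h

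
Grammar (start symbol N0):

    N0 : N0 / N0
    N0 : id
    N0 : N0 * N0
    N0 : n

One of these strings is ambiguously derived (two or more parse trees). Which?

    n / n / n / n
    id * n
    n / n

n / n / n / n: 5 trees
id * n: 1 tree
n / n: 1 tree

n / n / n / n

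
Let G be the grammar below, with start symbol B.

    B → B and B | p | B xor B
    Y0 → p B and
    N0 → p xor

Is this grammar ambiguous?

Witness: p and p and p

Derivation 1: B ⇒ B and B ⇒ B and B and B ⇒ p and B and B ⇒ p and p and B ⇒ p and p and p
Derivation 2: B ⇒ B and B ⇒ p and B ⇒ p and B and B ⇒ p and p and B ⇒ p and p and p

Two distinct leftmost derivations for the same string.

Ambiguous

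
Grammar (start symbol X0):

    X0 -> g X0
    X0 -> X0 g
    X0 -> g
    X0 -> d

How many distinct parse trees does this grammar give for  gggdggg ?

20

Parse trees for gggdggg (showing first 6 of 20):
  [X0 g [X0 g [X0 g [X0 [X0 [X0 [X0 d] g] g] g]]]]
  [X0 g [X0 g [X0 [X0 g [X0 [X0 [X0 d] g] g]] g]]]
  [X0 g [X0 g [X0 [X0 [X0 g [X0 [X0 d] g]] g] g]]]
  [X0 g [X0 g [X0 [X0 [X0 [X0 g [X0 d]] g] g] g]]]
  [X0 g [X0 [X0 g [X0 g [X0 [X0 [X0 d] g] g]]] g]]
  [X0 g [X0 [X0 g [X0 [X0 g [X0 [X0 d] g]] g]] g]]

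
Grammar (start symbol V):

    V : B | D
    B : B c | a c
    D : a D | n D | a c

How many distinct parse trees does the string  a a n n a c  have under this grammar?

1

Parse trees for a a n n a c:
  [V [D a [D a [D n [D n [D a c]]]]]]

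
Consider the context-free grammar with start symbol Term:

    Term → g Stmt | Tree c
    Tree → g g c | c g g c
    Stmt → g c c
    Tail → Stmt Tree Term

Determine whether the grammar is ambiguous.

Witness: g g c c

Derivation 1: Term ⇒ g Stmt ⇒ g g c c
Derivation 2: Term ⇒ Tree c ⇒ g g c c

Two distinct leftmost derivations for the same string.

Ambiguous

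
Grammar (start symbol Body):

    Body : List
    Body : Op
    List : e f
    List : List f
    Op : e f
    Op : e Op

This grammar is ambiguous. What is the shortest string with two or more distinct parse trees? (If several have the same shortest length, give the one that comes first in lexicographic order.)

length 2: e f has 2 parse trees

Two derivations of e f:
  Body ⇒ List ⇒ e f
  Body ⇒ Op ⇒ e f

e f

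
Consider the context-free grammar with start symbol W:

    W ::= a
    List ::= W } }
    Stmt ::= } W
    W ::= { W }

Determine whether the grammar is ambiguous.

Unambiguous

(List, Stmt are unreachable from W, so their rules don't affect L(W).) Each string is a nest of matched brackets around a single atom. An opening bracket forces the recursive rule; an atom forces the base rule.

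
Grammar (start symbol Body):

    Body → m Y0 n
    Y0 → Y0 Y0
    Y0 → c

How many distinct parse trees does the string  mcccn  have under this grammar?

2

Parse trees for mcccn:
  [Body m [Y0 [Y0 c] [Y0 [Y0 c] [Y0 c]]] n]
  [Body m [Y0 [Y0 [Y0 c] [Y0 c]] [Y0 c]] n]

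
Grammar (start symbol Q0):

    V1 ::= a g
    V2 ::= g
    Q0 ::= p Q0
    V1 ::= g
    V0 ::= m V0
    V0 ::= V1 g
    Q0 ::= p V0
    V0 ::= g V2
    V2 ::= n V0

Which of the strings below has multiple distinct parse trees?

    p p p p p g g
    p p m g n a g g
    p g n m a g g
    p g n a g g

p p p p p g g

p p p p p g g: 2 trees
p p m g n a g g: 1 tree
p g n m a g g: 1 tree
p g n a g g: 1 tree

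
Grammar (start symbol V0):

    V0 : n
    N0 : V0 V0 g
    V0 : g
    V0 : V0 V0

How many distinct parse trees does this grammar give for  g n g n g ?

Parse trees for g n g n g (showing first 6 of 14):
  [V0 [V0 g] [V0 [V0 n] [V0 [V0 g] [V0 [V0 n] [V0 g]]]]]
  [V0 [V0 g] [V0 [V0 n] [V0 [V0 [V0 g] [V0 n]] [V0 g]]]]
  [V0 [V0 g] [V0 [V0 [V0 n] [V0 g]] [V0 [V0 n] [V0 g]]]]
  [V0 [V0 g] [V0 [V0 [V0 n] [V0 [V0 g] [V0 n]]] [V0 g]]]
  [V0 [V0 g] [V0 [V0 [V0 [V0 n] [V0 g]] [V0 n]] [V0 g]]]
  [V0 [V0 [V0 g] [V0 n]] [V0 [V0 g] [V0 [V0 n] [V0 g]]]]

14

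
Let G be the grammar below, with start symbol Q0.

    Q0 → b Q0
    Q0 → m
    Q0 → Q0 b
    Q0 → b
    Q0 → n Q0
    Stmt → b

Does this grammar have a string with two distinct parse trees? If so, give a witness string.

Witness: b b

Derivation 1: Q0 ⇒ b Q0 ⇒ b b
Derivation 2: Q0 ⇒ Q0 b ⇒ b b

Two distinct leftmost derivations for the same string.

Ambiguous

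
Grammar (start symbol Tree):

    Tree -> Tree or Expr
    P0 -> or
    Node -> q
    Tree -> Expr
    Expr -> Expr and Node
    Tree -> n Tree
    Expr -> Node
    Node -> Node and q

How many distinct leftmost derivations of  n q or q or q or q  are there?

Parse trees for n q or q or q or q:
  [Tree [Tree [Tree [Tree n [Tree [Expr [Node q]]]] or [Expr [Node q]]] or [Expr [Node q]]] or [Expr [Node q]]]
  [Tree [Tree [Tree n [Tree [Tree [Expr [Node q]]] or [Expr [Node q]]]] or [Expr [Node q]]] or [Expr [Node q]]]
  [Tree [Tree n [Tree [Tree [Tree [Expr [Node q]]] or [Expr [Node q]]] or [Expr [Node q]]]] or [Expr [Node q]]]
  [Tree n [Tree [Tree [Tree [Tree [Expr [Node q]]] or [Expr [Node q]]] or [Expr [Node q]]] or [Expr [Node q]]]]

4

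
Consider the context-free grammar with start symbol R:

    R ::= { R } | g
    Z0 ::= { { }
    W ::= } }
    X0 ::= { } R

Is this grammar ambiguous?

Only R is reachable from R; ignoring the rest: Each string is a nest of matched brackets around a single atom. An opening bracket forces the recursive rule; an atom forces the base rule.

Unambiguous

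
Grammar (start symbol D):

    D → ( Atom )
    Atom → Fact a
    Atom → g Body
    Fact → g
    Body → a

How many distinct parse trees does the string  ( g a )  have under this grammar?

Parse trees for ( g a ):
  [D ( [Atom [Fact g] a] )]
  [D ( [Atom g [Body a]] )]

2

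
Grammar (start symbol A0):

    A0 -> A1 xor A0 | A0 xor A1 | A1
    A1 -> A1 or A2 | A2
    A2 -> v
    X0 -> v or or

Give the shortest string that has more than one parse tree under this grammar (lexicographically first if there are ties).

v xor v

length 1: no string has ≥2 trees
length 3: v xor v has 2 parse trees

Two derivations of v xor v:
  A0 ⇒ A1 xor A0 ⇒ A2 xor A0 ⇒ v xor A0 ⇒ v xor A1 ⇒ v xor A2 ⇒ v xor v
  A0 ⇒ A0 xor A1 ⇒ A1 xor A1 ⇒ A2 xor A1 ⇒ v xor A1 ⇒ v xor A2 ⇒ v xor v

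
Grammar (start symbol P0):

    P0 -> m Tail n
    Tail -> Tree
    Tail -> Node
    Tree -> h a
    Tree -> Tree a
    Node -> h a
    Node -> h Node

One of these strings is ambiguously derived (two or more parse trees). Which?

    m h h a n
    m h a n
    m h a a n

m h h a n: 1 tree
m h a n: 2 trees
m h a a n: 1 tree

m h a n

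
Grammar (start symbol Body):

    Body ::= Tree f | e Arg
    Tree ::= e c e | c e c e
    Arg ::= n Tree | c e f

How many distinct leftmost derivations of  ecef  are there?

2

Parse trees for ecef:
  [Body [Tree e c e] f]
  [Body e [Arg c e f]]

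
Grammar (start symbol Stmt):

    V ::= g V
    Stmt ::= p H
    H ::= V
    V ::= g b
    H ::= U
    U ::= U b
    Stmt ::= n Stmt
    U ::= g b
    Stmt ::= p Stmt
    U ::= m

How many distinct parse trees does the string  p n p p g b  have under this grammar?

Parse trees for p n p p g b:
  [Stmt p [Stmt n [Stmt p [Stmt p [H [V g b]]]]]]
  [Stmt p [Stmt n [Stmt p [Stmt p [H [U g b]]]]]]

2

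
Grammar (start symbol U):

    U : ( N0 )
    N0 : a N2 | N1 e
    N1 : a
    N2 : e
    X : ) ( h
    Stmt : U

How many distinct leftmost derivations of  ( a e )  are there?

2

Parse trees for ( a e ):
  [U ( [N0 a [N2 e]] )]
  [U ( [N0 [N1 a] e] )]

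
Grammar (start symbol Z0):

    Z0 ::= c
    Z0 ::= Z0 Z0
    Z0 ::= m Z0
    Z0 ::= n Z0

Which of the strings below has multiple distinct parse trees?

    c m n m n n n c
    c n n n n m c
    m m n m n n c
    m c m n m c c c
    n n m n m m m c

m c m n m c c c

c m n m n n n c: 1 tree
c n n n n m c: 1 tree
m m n m n n c: 1 tree
m c m n m c c c: 47 trees
n n m n m m m c: 1 tree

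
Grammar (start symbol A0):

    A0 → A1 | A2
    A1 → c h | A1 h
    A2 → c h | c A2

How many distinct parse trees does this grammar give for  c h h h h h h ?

Parse trees for c h h h h h h:
  [A0 [A1 [A1 [A1 [A1 [A1 [A1 c h] h] h] h] h] h]]

1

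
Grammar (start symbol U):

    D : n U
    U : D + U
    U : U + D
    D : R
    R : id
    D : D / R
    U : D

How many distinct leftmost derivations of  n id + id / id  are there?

Parse trees for n id + id / id:
  [U [D n [U [D [R id]]]] + [U [D [D [R id]] / [R id]]]]
  [U [U [D n [U [D [R id]]]]] + [D [D [R id]] / [R id]]]
  [U [D n [U [D [R id]] + [U [D [D [R id]] / [R id]]]]]]
  [U [D n [U [U [D [R id]]] + [D [D [R id]] / [R id]]]]]
  [U [D [D n [U [D [R id]] + [U [D [R id]]]]] / [R id]]]
  [U [D [D n [U [U [D [R id]]] + [D [R id]]]] / [R id]]]

6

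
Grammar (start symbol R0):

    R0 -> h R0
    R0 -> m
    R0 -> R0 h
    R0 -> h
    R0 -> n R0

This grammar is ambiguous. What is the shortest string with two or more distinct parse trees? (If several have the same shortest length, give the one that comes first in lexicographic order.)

h h

length 1: no string has ≥2 trees
length 2: h h has 2 parse trees

Two derivations of h h:
  R0 ⇒ h R0 ⇒ h h
  R0 ⇒ R0 h ⇒ h h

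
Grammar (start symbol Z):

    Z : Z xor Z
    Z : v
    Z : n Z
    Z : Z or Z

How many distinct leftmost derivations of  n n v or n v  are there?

Parse trees for n n v or n v:
  [Z n [Z n [Z [Z v] or [Z n [Z v]]]]]
  [Z n [Z [Z n [Z v]] or [Z n [Z v]]]]
  [Z [Z n [Z n [Z v]]] or [Z n [Z v]]]

3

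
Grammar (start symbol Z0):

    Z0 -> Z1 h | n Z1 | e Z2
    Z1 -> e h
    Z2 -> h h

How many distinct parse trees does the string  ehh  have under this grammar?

Parse trees for ehh:
  [Z0 [Z1 e h] h]
  [Z0 e [Z2 h h]]

2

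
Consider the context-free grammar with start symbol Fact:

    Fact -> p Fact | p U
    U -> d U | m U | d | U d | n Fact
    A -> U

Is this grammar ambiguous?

Ambiguous

Witness: p d d

Derivation 1: Fact ⇒ p U ⇒ p d U ⇒ p d d
Derivation 2: Fact ⇒ p U ⇒ p U d ⇒ p d d

Two distinct leftmost derivations for the same string.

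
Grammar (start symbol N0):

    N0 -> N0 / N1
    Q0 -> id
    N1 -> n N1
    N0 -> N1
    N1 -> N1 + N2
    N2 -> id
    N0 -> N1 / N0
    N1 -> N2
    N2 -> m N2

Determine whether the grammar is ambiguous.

Witness: id / id

Derivation 1: N0 ⇒ N0 / N1 ⇒ N1 / N1 ⇒ N2 / N1 ⇒ id / N1 ⇒ id / N2 ⇒ id / id
Derivation 2: N0 ⇒ N1 / N0 ⇒ N2 / N0 ⇒ id / N0 ⇒ id / N1 ⇒ id / N2 ⇒ id / id

Two distinct leftmost derivations for the same string.

Ambiguous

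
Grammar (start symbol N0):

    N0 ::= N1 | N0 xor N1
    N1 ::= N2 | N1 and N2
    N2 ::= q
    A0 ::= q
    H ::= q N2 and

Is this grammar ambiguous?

(A0, H are unreachable from N0, so their rules don't affect L(N0).) N0 → N0 xor N1 | N1  ;  N1 → N1 and N2 | N2  — a left-associative chain with N2 at the bottom. Each string factors uniquely by precedence.

Unambiguous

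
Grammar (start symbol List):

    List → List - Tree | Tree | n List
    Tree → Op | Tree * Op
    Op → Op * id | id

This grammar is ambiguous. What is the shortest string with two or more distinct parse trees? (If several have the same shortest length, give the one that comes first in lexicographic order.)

id * id

length 1: no string has ≥2 trees
length 2: no string has ≥2 trees
length 3: id * id has 2 parse trees

Two derivations of id * id:
  List ⇒ Tree ⇒ Op ⇒ Op * id ⇒ id * id
  List ⇒ Tree ⇒ Tree * Op ⇒ Op * Op ⇒ id * Op ⇒ id * id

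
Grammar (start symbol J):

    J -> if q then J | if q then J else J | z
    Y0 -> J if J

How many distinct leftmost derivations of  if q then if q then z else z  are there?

2

Parse trees for if q then if q then z else z:
  [J if q then [J if q then [J z] else [J z]]]
  [J if q then [J if q then [J z]] else [J z]]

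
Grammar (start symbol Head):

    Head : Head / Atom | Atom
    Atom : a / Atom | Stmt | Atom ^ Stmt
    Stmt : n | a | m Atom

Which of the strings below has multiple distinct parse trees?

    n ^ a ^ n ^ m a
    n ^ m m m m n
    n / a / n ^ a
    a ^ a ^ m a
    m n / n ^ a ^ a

n ^ a ^ n ^ m a: 1 tree
n ^ m m m m n: 1 tree
n / a / n ^ a: 3 trees
a ^ a ^ m a: 1 tree
m n / n ^ a ^ a: 1 tree

n / a / n ^ a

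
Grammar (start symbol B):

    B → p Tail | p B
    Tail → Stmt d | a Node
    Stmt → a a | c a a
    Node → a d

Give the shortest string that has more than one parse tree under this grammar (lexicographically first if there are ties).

p a a d

length 4: p a a d has 2 parse trees

Two derivations of p a a d:
  B ⇒ p Tail ⇒ p Stmt d ⇒ p a a d
  B ⇒ p Tail ⇒ p a Node ⇒ p a a d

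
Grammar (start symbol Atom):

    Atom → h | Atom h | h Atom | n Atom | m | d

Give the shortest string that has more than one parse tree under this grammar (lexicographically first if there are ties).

h h

length 1: no string has ≥2 trees
length 2: h h has 2 parse trees

Two derivations of h h:
  Atom ⇒ Atom h ⇒ h h
  Atom ⇒ h Atom ⇒ h h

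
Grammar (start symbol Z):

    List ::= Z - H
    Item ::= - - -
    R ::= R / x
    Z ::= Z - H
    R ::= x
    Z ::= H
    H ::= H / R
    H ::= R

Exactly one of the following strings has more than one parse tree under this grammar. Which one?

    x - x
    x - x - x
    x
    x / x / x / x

x / x / x / x

x - x: 1 tree
x - x - x: 1 tree
x: 1 tree
x / x / x / x: 8 trees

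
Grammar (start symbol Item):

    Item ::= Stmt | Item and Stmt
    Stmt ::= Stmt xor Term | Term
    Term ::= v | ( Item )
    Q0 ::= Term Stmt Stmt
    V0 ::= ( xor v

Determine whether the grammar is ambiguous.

Unambiguous

(Q0, V0 are unreachable from Item, so their rules don't affect L(Item).) This is a standard precedence ladder (Item over Stmt over Term), with each level left-recursive on its own operator ('and' at Item, 'xor' at Stmt). That structure is LR(1), hence unambiguous.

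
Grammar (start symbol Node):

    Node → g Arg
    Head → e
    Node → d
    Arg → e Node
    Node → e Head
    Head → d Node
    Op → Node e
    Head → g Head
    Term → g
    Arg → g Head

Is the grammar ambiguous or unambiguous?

(Term, Op are unreachable from Node, so their rules don't affect L(Node).) Each reachable nonterminal has at most one production per leading terminal, and all productions are right-linear; the derivation is determined token-by-token.

Unambiguous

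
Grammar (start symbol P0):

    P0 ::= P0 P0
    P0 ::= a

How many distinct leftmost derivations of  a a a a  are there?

Parse trees for a a a a:
  [P0 [P0 a] [P0 [P0 a] [P0 [P0 a] [P0 a]]]]
  [P0 [P0 a] [P0 [P0 [P0 a] [P0 a]] [P0 a]]]
  [P0 [P0 [P0 a] [P0 a]] [P0 [P0 a] [P0 a]]]
  [P0 [P0 [P0 a] [P0 [P0 a] [P0 a]]] [P0 a]]
  [P0 [P0 [P0 [P0 a] [P0 a]] [P0 a]] [P0 a]]

5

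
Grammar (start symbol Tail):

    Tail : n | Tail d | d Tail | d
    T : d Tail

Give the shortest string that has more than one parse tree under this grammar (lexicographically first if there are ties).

length 1: no string has ≥2 trees
length 2: d d has 2 parse trees

Two derivations of d d:
  Tail ⇒ Tail d ⇒ d d
  Tail ⇒ d Tail ⇒ d d

d d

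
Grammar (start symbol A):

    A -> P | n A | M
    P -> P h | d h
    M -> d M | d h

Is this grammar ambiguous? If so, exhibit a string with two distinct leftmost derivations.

Ambiguous

Witness: d h

Derivation 1: A ⇒ P ⇒ d h
Derivation 2: A ⇒ M ⇒ d h

Two distinct leftmost derivations for the same string.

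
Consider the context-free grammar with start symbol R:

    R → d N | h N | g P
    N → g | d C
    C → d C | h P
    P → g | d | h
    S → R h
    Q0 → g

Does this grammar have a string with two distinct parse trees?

Unambiguous

(S, Q0 are unreachable from R, so their rules don't affect L(R).) Restricted to the reachable nonterminals, every rule has the form A → t or A → t B, and no two rules for the same A share a first terminal. The grammar encodes a DFA — one run per string.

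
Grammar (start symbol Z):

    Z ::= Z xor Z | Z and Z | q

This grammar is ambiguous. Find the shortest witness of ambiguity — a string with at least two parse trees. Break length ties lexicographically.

length 1: no string has ≥2 trees
length 3: no string has ≥2 trees
length 5: q and q and q has 2 parse trees

Two derivations of q and q and q:
  Z ⇒ Z and Z ⇒ Z and Z and Z ⇒ q and Z and Z ⇒ q and q and Z ⇒ q and q and q
  Z ⇒ Z and Z ⇒ q and Z ⇒ q and Z and Z ⇒ q and q and Z ⇒ q and q and q

q and q and q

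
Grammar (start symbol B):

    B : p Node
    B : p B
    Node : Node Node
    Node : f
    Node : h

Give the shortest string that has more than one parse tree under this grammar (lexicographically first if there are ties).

length 2: no string has ≥2 trees
length 3: no string has ≥2 trees
length 4: p f f f has 2 parse trees

Two derivations of p f f f:
  B ⇒ p Node ⇒ p Node Node ⇒ p Node Node Node ⇒ p f Node Node ⇒ p f f Node ⇒ p f f f
  B ⇒ p Node ⇒ p Node Node ⇒ p f Node ⇒ p f Node Node ⇒ p f f Node ⇒ p f f f

p f f f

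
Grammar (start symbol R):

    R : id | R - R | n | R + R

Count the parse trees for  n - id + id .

Parse trees for n - id + id:
  [R [R n] - [R [R id] + [R id]]]
  [R [R [R n] - [R id]] + [R id]]

2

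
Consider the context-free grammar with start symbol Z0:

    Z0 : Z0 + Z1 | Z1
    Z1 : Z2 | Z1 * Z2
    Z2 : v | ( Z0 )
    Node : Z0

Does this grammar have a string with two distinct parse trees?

(Node is unreachable from Z0, so its rules don't affect L(Z0).) Z0 → Z0 + Z1 | Z1  ;  Z1 → Z1 * Z2 | Z2  — a left-associative chain with Z2 at the bottom. Each string factors uniquely by precedence.

Unambiguous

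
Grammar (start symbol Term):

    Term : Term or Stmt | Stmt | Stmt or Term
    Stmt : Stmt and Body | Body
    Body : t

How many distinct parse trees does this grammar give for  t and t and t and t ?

Parse trees for t and t and t and t:
  [Term [Stmt [Stmt [Stmt [Stmt [Body t]] and [Body t]] and [Body t]] and [Body t]]]

1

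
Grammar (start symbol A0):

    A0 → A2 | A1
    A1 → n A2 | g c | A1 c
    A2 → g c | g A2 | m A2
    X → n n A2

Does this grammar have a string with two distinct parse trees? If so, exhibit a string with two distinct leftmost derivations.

Witness: g c

Derivation 1: A0 ⇒ A2 ⇒ g c
Derivation 2: A0 ⇒ A1 ⇒ g c

Two distinct leftmost derivations for the same string.

Ambiguous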